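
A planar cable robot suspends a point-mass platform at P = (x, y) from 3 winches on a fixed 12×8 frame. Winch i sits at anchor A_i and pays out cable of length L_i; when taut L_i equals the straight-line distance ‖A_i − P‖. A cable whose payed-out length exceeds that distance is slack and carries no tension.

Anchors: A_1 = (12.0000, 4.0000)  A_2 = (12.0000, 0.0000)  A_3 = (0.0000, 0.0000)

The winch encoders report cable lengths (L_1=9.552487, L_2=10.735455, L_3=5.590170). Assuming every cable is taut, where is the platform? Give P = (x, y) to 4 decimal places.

expand ‖A_i−P‖²=L_i² and subtract eq 1 (k_i ≔ ‖A_i‖²−L_i²)
k_1 = 144.0000+16.0000−91.2500 = 68.7500
eq1−eq2 → [0.0000  8.0000]·P = 40.0000
eq1−eq3 → [24.0000  8.0000]·P = 100.0000
2×2 solve → P = (2.5000, 5.0000)

(2.5000, 5.0000)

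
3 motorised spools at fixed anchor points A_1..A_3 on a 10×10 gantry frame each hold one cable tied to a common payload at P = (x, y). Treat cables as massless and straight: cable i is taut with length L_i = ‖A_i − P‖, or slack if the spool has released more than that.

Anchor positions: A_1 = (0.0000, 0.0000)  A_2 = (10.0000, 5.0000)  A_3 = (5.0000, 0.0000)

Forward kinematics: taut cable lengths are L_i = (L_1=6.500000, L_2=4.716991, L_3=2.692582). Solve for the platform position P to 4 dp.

(6.0000, 2.5000)

circle eqns → linear via eq_j − eq_1; set q_j = A_j·A_j − L_j²
q_1 = 0.0000+0.0000−42.2500 = -42.2500
-20.0000·x − 10.0000·y = q_1−q_2 = -145.0000
-10.0000·x + 0.0000·y = q_1−q_3 = -60.0000
solve first two rows → x=6.0000, y=2.5000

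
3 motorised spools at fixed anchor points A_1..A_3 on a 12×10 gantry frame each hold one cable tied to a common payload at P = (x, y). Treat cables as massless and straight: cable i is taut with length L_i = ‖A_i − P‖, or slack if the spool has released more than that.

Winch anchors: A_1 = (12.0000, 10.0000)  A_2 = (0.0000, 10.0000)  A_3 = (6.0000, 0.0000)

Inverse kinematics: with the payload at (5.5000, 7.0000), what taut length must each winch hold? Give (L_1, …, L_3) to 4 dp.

(7.1589, 6.2650, 7.0178)

L_1 = √((12.0000−5.5000)² + (10.0000−7.0000)²) = 7.1589
L_2 = √((0.0000−5.5000)² + (10.0000−7.0000)²) = 6.2650
L_3 = √((6.0000−5.5000)² + (0.0000−7.0000)²) = 7.0178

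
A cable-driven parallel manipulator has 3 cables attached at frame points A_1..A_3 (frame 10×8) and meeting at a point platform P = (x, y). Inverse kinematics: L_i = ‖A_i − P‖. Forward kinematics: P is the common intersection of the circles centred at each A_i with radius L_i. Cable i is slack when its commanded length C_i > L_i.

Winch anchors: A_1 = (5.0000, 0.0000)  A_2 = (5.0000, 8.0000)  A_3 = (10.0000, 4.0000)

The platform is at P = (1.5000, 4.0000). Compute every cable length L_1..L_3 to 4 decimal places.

(5.3151, 5.3151, 8.5000)

cable 1: Δx=3.5000, Δy=-4.0000; L_1 = √(Δx²+Δy²) = 5.3151
cable 2: Δx=3.5000, Δy=4.0000; L_2 = √(Δx²+Δy²) = 5.3151
cable 3: Δx=8.5000, Δy=0.0000; L_3 = √(Δx²+Δy²) = 8.5000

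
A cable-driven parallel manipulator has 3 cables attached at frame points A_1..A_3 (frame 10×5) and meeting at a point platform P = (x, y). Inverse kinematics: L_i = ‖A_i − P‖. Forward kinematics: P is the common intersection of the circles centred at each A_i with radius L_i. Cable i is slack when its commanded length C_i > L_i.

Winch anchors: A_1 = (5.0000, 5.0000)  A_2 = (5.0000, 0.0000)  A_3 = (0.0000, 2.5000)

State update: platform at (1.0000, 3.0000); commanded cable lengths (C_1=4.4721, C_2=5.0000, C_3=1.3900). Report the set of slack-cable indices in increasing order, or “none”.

cable 1: √((4.0000)²+(2.0000)²)=4.4721, C_1=4.4721: taut
cable 2: √((4.0000)²+(-3.0000)²)=5.0000, C_2=5.0000: taut
cable 3: √((-1.0000)²+(-0.5000)²)=1.1180, C_3=1.3900: slack

3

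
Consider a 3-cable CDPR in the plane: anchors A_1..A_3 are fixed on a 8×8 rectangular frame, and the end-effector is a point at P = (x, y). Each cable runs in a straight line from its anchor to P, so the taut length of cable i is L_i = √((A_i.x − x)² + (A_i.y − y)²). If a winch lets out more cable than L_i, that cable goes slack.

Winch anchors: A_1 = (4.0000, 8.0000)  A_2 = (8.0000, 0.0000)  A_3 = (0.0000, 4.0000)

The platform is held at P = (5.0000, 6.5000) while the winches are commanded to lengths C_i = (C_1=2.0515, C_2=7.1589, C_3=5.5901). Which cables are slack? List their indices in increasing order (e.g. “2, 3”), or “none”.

1

i=1: geometric 1.8028 vs commanded 2.0515 ⇒ slack
i=2: geometric 7.1589 vs commanded 7.1589 ⇒ taut
i=3: geometric 5.5902 vs commanded 5.5901 ⇒ taut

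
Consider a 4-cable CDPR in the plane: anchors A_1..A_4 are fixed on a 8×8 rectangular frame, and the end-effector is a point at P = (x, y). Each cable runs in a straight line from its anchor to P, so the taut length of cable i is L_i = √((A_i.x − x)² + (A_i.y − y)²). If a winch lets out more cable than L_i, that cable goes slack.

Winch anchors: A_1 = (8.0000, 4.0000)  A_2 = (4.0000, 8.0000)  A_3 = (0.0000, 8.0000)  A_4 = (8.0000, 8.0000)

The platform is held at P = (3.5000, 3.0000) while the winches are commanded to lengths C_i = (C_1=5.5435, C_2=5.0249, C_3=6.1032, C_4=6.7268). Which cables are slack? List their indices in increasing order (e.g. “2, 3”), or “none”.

i=1: geometric 4.6098 vs commanded 5.5435 ⇒ slack
i=2: geometric 5.0249 vs commanded 5.0249 ⇒ taut
i=3: geometric 6.1033 vs commanded 6.1032 ⇒ taut
i=4: geometric 6.7268 vs commanded 6.7268 ⇒ taut

1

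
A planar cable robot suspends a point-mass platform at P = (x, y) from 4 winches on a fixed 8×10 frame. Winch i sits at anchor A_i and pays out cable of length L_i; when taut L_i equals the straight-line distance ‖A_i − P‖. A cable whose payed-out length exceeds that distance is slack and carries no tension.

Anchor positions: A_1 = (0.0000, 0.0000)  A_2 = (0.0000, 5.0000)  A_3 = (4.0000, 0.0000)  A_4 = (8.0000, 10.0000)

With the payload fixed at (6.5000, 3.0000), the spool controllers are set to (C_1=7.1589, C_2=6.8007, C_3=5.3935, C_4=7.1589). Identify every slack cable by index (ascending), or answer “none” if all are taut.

i=1: geometric 7.1589 vs commanded 7.1589 ⇒ taut
i=2: geometric 6.8007 vs commanded 6.8007 ⇒ taut
i=3: geometric 3.9051 vs commanded 5.3935 ⇒ slack
i=4: geometric 7.1589 vs commanded 7.1589 ⇒ taut

3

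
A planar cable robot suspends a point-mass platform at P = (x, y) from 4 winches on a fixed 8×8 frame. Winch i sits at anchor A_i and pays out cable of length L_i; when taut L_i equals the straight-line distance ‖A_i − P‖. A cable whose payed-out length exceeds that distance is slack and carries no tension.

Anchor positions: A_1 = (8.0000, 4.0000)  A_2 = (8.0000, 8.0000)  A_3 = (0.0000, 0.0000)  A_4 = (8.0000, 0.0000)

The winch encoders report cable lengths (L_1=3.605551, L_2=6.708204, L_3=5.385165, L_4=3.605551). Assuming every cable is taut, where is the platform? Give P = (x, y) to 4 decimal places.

circle eqns → linear via eq_j − eq_1; set k_j = A_j·A_j − L_j²
k_1 = 64.0000+16.0000−13.0000 = 67.0000
0.0000·x − 8.0000·y = k_1−k_2 = -16.0000
16.0000·x + 8.0000·y = k_1−k_3 = 96.0000
0.0000·x + 8.0000·y = k_1−k_4 = 16.0000
solve first two rows → x=5.0000, y=2.0000
check cable 4: ‖A_4−P‖² = 13.0000 ≈ L_4² = 13.0000 ✓

(5.0000, 2.0000)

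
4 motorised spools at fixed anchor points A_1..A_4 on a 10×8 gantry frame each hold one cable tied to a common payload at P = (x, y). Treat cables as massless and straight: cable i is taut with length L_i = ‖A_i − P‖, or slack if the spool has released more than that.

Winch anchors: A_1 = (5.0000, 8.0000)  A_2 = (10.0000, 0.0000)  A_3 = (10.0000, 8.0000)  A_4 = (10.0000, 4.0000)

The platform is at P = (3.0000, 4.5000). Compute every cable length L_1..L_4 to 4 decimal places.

cable 1: Δx=2.0000, Δy=3.5000; L_1 = √(Δx²+Δy²) = 4.0311
cable 2: Δx=7.0000, Δy=-4.5000; L_2 = √(Δx²+Δy²) = 8.3217
cable 3: Δx=7.0000, Δy=3.5000; L_3 = √(Δx²+Δy²) = 7.8262
cable 4: Δx=7.0000, Δy=-0.5000; L_4 = √(Δx²+Δy²) = 7.0178

(4.0311, 8.3217, 7.8262, 7.0178)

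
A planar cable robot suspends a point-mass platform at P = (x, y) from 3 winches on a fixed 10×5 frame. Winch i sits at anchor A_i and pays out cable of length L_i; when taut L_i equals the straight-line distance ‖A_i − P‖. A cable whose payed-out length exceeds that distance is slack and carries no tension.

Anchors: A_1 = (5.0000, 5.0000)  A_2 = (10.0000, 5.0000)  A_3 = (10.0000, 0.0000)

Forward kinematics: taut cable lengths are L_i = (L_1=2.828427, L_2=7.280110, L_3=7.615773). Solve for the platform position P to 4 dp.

(3.0000, 3.0000)

each cable: (A_i−P)·(A_i−P) = L_i²; let c_i = ‖A_i‖²−L_i²
c_1 = 25.0000+25.0000−8.0000 = 42.0000
row 1: -10.0000x + 0.0000y = -30.0000  (c_2=72.0000)
row 2: -10.0000x + 10.0000y = 0.0000  (c_3=42.0000)
Cramer on rows 1–2 → x = 3.0000, y = 3.0000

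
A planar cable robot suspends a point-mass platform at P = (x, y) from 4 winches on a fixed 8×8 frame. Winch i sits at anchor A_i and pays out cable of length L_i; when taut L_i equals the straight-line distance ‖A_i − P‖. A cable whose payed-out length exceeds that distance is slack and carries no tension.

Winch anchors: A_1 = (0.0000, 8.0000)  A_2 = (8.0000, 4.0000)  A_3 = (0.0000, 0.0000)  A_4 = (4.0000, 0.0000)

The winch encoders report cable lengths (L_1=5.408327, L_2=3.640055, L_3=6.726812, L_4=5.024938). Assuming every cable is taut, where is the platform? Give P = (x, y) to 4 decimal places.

(4.5000, 5.0000)

each cable: (A_i−P)·(A_i−P) = L_i²; let c_i = ‖A_i‖²−L_i²
c_1 = 0.0000+64.0000−29.2500 = 34.7500
row 1: -16.0000x + 8.0000y = -32.0000  (c_2=66.7500)
row 2: 0.0000x + 16.0000y = 80.0000  (c_3=-45.2500)
row 3: -8.0000x + 16.0000y = 44.0000  (c_4=-9.2500)
Cramer on rows 1–2 → x = 4.5000, y = 5.0000
check cable 4: ‖A_4−P‖² = 25.2500 ≈ L_4² = 25.2500 ✓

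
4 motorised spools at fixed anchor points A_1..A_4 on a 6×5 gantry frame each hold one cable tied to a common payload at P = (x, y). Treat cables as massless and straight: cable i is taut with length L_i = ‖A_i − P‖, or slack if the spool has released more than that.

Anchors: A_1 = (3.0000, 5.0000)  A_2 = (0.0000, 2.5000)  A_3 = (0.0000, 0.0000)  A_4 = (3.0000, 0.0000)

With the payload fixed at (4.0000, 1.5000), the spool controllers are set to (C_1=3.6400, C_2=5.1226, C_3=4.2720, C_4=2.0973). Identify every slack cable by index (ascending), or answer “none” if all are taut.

2, 4

cable 1: L_1 = ‖A_1−P‖ = 3.6401;  C_1 = 3.6400 → taut
cable 2: L_2 = ‖A_2−P‖ = 4.1231;  C_2 = 5.1226 → slack
cable 3: L_3 = ‖A_3−P‖ = 4.2720;  C_3 = 4.2720 → taut
cable 4: L_4 = ‖A_4−P‖ = 1.8028;  C_4 = 2.0973 → slack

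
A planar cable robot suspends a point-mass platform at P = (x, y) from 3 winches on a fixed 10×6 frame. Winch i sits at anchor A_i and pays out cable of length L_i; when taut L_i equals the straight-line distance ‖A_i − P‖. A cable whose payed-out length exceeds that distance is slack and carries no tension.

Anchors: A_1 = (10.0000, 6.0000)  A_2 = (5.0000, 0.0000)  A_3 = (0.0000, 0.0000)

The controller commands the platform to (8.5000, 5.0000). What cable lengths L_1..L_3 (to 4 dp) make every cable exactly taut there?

(1.8028, 6.1033, 9.8615)

L_1 = √((10.0000−8.5000)² + (6.0000−5.0000)²) = 1.8028
L_2 = √((5.0000−8.5000)² + (0.0000−5.0000)²) = 6.1033
L_3 = √((0.0000−8.5000)² + (0.0000−5.0000)²) = 9.8615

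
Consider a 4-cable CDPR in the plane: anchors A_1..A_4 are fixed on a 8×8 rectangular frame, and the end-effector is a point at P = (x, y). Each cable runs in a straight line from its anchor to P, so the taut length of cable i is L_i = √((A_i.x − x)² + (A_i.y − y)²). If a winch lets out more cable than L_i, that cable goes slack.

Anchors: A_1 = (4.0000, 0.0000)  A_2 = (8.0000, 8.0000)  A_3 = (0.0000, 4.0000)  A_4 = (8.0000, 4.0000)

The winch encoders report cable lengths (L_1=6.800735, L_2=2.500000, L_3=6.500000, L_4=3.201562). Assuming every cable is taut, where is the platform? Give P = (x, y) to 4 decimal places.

expand ‖A_i−P‖²=L_i² and subtract eq 1 (c_i ≔ ‖A_i‖²−L_i²)
c_1 = 16.0000+0.0000−46.2500 = -30.2500
eq1−eq2 → [-8.0000  -16.0000]·P = -152.0000
eq1−eq3 → [8.0000  -8.0000]·P = -4.0000
eq1−eq4 → [-8.0000  -8.0000]·P = -100.0000
2×2 solve → P = (6.0000, 6.5000)
check cable 4: ‖A_4−P‖² = 10.2500 ≈ L_4² = 10.2500 ✓

(6.0000, 6.5000)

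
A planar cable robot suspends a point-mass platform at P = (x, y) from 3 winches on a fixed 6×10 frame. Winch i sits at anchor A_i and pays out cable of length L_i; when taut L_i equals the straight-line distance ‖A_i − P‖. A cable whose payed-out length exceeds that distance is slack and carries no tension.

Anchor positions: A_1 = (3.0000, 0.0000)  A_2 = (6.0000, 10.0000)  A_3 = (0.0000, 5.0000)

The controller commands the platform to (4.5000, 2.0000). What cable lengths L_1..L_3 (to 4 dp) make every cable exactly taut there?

cable 1: Δx=-1.5000, Δy=-2.0000; L_1 = √(Δx²+Δy²) = 2.5000
cable 2: Δx=1.5000, Δy=8.0000; L_2 = √(Δx²+Δy²) = 8.1394
cable 3: Δx=-4.5000, Δy=3.0000; L_3 = √(Δx²+Δy²) = 5.4083

(2.5000, 8.1394, 5.4083)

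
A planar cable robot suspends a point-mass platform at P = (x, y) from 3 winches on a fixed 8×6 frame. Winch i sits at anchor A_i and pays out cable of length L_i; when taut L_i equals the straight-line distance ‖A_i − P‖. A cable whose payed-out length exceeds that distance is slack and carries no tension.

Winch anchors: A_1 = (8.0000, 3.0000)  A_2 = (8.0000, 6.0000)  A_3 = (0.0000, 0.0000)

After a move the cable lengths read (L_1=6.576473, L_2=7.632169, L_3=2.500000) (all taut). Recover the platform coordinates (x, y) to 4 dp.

expand ‖A_i−P‖²=L_i² and subtract eq 1 (c_i ≔ ‖A_i‖²−L_i²)
c_1 = 64.0000+9.0000−43.2500 = 29.7500
eq1−eq2 → [0.0000  -6.0000]·P = -12.0000
eq1−eq3 → [16.0000  6.0000]·P = 36.0000
2×2 solve → P = (1.5000, 2.0000)

(1.5000, 2.0000)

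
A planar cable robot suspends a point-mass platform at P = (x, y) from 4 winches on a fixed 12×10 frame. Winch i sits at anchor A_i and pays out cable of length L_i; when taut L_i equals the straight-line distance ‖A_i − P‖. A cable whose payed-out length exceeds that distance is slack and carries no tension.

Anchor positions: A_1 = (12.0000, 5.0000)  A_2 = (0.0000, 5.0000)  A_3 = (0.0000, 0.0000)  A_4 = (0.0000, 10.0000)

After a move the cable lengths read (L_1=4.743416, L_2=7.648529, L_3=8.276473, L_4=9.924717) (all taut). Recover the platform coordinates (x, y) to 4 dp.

expand ‖A_i−P‖²=L_i² and subtract eq 1 (c_i ≔ ‖A_i‖²−L_i²)
c_1 = 144.0000+25.0000−22.5000 = 146.5000
eq1−eq2 → [24.0000  0.0000]·P = 180.0000
eq1−eq3 → [24.0000  10.0000]·P = 215.0000
eq1−eq4 → [24.0000  -10.0000]·P = 145.0000
2×2 solve → P = (7.5000, 3.5000)
check cable 4: ‖A_4−P‖² = 98.5000 ≈ L_4² = 98.5000 ✓

(7.5000, 3.5000)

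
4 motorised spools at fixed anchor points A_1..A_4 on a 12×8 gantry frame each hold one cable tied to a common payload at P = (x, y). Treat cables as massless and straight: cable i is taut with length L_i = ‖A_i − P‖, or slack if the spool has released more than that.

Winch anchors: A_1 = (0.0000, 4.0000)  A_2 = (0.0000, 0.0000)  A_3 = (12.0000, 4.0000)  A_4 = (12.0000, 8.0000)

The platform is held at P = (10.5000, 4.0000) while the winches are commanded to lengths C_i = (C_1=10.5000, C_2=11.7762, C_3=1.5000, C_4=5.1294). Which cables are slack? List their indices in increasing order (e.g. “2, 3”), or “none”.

2, 4

i=1: geometric 10.5000 vs commanded 10.5000 ⇒ taut
i=2: geometric 11.2361 vs commanded 11.7762 ⇒ slack
i=3: geometric 1.5000 vs commanded 1.5000 ⇒ taut
i=4: geometric 4.2720 vs commanded 5.1294 ⇒ slack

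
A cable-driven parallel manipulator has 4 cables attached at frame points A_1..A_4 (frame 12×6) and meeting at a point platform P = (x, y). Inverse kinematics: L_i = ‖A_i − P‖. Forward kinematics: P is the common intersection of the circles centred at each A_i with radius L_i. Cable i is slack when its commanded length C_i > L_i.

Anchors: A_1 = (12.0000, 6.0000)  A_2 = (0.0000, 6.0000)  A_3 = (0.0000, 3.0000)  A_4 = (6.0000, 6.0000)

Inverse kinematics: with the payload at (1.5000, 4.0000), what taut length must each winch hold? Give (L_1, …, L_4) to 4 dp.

(10.6888, 2.5000, 1.8028, 4.9244)

L_1: Δ = A_1−P = (10.5000, 2.0000) → ‖Δ‖ = √114.2500 = 10.6888
L_2: Δ = A_2−P = (-1.5000, 2.0000) → ‖Δ‖ = √6.2500 = 2.5000
L_3: Δ = A_3−P = (-1.5000, -1.0000) → ‖Δ‖ = √3.2500 = 1.8028
L_4: Δ = A_4−P = (4.5000, 2.0000) → ‖Δ‖ = √24.2500 = 4.9244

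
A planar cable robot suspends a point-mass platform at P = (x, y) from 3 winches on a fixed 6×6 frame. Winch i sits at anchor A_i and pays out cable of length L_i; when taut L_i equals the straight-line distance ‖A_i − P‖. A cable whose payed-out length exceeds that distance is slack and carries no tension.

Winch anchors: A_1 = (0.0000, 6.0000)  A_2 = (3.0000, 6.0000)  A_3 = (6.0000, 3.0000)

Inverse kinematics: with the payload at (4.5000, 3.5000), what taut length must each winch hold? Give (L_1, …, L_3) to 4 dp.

(5.1478, 2.9155, 1.5811)

L_1 = √((0.0000−4.5000)² + (6.0000−3.5000)²) = 5.1478
L_2 = √((3.0000−4.5000)² + (6.0000−3.5000)²) = 2.9155
L_3 = √((6.0000−4.5000)² + (3.0000−3.5000)²) = 1.5811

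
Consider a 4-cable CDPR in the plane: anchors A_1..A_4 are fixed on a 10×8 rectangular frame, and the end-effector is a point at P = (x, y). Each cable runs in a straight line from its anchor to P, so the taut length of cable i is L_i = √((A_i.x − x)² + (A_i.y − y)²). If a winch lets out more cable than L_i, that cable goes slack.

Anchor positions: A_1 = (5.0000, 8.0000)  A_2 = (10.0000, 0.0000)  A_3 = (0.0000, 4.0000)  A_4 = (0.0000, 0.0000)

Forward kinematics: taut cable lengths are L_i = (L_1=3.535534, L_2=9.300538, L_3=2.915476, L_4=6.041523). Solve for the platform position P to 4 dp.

(2.5000, 5.5000)

each cable: (A_i−P)·(A_i−P) = L_i²; let c_i = ‖A_i‖²−L_i²
c_1 = 25.0000+64.0000−12.5000 = 76.5000
row 1: -10.0000x + 16.0000y = 63.0000  (c_2=13.5000)
row 2: 10.0000x + 8.0000y = 69.0000  (c_3=7.5000)
row 3: 10.0000x + 16.0000y = 113.0000  (c_4=-36.5000)
Cramer on rows 1–2 → x = 2.5000, y = 5.5000
check cable 4: ‖A_4−P‖² = 36.5000 ≈ L_4² = 36.5000 ✓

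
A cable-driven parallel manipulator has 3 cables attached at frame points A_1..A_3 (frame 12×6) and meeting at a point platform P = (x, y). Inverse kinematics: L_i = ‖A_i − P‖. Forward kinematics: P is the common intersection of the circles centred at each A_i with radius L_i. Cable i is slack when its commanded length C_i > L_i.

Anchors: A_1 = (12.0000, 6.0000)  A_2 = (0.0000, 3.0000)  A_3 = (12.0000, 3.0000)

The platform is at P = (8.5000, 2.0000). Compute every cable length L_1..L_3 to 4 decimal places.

(5.3151, 8.5586, 3.6401)

cable 1: Δx=3.5000, Δy=4.0000; L_1 = √(Δx²+Δy²) = 5.3151
cable 2: Δx=-8.5000, Δy=1.0000; L_2 = √(Δx²+Δy²) = 8.5586
cable 3: Δx=3.5000, Δy=1.0000; L_3 = √(Δx²+Δy²) = 3.6401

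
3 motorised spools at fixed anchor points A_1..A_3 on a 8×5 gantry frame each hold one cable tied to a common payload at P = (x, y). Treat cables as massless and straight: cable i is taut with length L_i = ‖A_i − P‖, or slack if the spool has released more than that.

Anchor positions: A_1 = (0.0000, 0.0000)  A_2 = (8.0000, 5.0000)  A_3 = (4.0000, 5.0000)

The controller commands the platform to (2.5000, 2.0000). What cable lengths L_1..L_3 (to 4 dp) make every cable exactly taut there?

(3.2016, 6.2650, 3.3541)

L_1 = √((0.0000−2.5000)² + (0.0000−2.0000)²) = 3.2016
L_2 = √((8.0000−2.5000)² + (5.0000−2.0000)²) = 6.2650
L_3 = √((4.0000−2.5000)² + (5.0000−2.0000)²) = 3.3541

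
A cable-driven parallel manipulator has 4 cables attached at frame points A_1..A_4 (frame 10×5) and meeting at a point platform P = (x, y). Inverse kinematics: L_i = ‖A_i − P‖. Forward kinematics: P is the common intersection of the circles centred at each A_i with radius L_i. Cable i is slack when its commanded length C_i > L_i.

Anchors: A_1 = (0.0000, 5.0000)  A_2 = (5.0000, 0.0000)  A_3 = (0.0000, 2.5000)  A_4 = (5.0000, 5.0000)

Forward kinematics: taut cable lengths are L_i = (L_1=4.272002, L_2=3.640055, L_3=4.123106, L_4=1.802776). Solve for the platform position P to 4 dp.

expand ‖A_i−P‖²=L_i² and subtract eq 1 (q_i ≔ ‖A_i‖²−L_i²)
q_1 = 0.0000+25.0000−18.2500 = 6.7500
eq1−eq2 → [-10.0000  10.0000]·P = -5.0000
eq1−eq3 → [0.0000  5.0000]·P = 17.5000
eq1−eq4 → [-10.0000  0.0000]·P = -40.0000
2×2 solve → P = (4.0000, 3.5000)
check cable 4: ‖A_4−P‖² = 3.2500 ≈ L_4² = 3.2500 ✓

(4.0000, 3.5000)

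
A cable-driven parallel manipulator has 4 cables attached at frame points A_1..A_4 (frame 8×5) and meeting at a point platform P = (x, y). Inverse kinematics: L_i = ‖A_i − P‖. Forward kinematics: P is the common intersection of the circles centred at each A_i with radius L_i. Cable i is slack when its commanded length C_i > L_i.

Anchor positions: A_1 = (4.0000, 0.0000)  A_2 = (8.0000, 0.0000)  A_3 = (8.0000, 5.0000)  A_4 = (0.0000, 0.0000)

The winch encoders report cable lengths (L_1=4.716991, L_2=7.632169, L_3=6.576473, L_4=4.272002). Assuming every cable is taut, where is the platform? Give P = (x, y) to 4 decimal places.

(1.5000, 4.0000)

circle eqns → linear via eq_j − eq_1; set q_j = A_j·A_j − L_j²
q_1 = 16.0000+0.0000−22.2500 = -6.2500
-8.0000·x + 0.0000·y = q_1−q_2 = -12.0000
-8.0000·x − 10.0000·y = q_1−q_3 = -52.0000
8.0000·x + 0.0000·y = q_1−q_4 = 12.0000
solve first two rows → x=1.5000, y=4.0000
check cable 4: ‖A_4−P‖² = 18.2500 ≈ L_4² = 18.2500 ✓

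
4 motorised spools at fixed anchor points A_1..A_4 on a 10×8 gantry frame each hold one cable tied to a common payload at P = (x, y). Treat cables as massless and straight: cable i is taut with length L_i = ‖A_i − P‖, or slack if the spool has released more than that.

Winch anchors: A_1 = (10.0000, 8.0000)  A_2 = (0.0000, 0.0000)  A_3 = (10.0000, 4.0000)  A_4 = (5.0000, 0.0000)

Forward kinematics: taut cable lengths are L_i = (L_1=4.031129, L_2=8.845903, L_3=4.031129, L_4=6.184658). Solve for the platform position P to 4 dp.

(6.5000, 6.0000)

each cable: (A_i−P)·(A_i−P) = L_i²; let k_i = ‖A_i‖²−L_i²
k_1 = 100.0000+64.0000−16.2500 = 147.7500
row 1: 20.0000x + 16.0000y = 226.0000  (k_2=-78.2500)
row 2: 0.0000x + 8.0000y = 48.0000  (k_3=99.7500)
row 3: 10.0000x + 16.0000y = 161.0000  (k_4=-13.2500)
Cramer on rows 1–2 → x = 6.5000, y = 6.0000
check cable 4: ‖A_4−P‖² = 38.2500 ≈ L_4² = 38.2500 ✓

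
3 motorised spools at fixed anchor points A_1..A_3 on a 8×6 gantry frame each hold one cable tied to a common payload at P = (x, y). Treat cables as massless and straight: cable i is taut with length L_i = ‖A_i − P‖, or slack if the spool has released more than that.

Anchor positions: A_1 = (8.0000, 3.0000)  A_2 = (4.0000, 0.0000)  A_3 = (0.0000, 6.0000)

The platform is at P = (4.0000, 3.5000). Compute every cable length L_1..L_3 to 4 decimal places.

cable 1: Δx=4.0000, Δy=-0.5000; L_1 = √(Δx²+Δy²) = 4.0311
cable 2: Δx=0.0000, Δy=-3.5000; L_2 = √(Δx²+Δy²) = 3.5000
cable 3: Δx=-4.0000, Δy=2.5000; L_3 = √(Δx²+Δy²) = 4.7170

(4.0311, 3.5000, 4.7170)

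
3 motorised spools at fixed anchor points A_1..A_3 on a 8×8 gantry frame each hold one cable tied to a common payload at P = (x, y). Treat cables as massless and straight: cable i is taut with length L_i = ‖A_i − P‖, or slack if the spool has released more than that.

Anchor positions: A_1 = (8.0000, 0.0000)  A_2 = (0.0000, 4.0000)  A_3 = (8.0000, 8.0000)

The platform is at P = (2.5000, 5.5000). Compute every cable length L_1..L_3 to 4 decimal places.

(7.7782, 2.9155, 6.0415)

L_1 = √((8.0000−2.5000)² + (0.0000−5.5000)²) = 7.7782
L_2 = √((0.0000−2.5000)² + (4.0000−5.5000)²) = 2.9155
L_3 = √((8.0000−2.5000)² + (8.0000−5.5000)²) = 6.0415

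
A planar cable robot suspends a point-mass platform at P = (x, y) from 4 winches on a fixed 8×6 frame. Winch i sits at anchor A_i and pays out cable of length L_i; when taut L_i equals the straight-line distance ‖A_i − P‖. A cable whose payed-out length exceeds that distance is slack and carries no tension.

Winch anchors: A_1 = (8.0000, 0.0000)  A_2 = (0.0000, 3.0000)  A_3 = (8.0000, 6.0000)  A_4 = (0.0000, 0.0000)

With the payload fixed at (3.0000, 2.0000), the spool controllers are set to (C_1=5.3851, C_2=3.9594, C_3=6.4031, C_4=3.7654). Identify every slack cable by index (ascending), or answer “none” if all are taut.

2, 4

cable 1: L_1 = ‖A_1−P‖ = 5.3852;  C_1 = 5.3851 → taut
cable 2: L_2 = ‖A_2−P‖ = 3.1623;  C_2 = 3.9594 → slack
cable 3: L_3 = ‖A_3−P‖ = 6.4031;  C_3 = 6.4031 → taut
cable 4: L_4 = ‖A_4−P‖ = 3.6056;  C_4 = 3.7654 → slack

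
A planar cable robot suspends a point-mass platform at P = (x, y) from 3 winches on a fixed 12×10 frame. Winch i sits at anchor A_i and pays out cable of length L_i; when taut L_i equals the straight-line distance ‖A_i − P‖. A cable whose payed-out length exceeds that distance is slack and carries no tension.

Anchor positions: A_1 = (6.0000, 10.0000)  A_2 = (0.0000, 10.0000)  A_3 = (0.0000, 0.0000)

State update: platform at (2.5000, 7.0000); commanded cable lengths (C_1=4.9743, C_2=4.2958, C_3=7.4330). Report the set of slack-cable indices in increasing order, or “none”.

cable 1: L_1 = ‖A_1−P‖ = 4.6098;  C_1 = 4.9743 → slack
cable 2: L_2 = ‖A_2−P‖ = 3.9051;  C_2 = 4.2958 → slack
cable 3: L_3 = ‖A_3−P‖ = 7.4330;  C_3 = 7.4330 → taut

1, 2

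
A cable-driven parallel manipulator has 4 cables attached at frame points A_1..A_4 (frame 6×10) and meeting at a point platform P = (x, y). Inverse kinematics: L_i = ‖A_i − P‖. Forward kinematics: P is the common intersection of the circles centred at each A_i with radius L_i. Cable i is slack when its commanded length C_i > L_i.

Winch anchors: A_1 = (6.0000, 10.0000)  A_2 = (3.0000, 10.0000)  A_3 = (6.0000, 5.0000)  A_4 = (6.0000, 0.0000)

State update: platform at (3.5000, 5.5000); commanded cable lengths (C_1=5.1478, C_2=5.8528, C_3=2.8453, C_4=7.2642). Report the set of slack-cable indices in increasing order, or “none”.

2, 3, 4

cable 1: √((2.5000)²+(4.5000)²)=5.1478, C_1=5.1478: taut
cable 2: √((-0.5000)²+(4.5000)²)=4.5277, C_2=5.8528: slack
cable 3: √((2.5000)²+(-0.5000)²)=2.5495, C_3=2.8453: slack
cable 4: √((2.5000)²+(-5.5000)²)=6.0415, C_4=7.2642: slack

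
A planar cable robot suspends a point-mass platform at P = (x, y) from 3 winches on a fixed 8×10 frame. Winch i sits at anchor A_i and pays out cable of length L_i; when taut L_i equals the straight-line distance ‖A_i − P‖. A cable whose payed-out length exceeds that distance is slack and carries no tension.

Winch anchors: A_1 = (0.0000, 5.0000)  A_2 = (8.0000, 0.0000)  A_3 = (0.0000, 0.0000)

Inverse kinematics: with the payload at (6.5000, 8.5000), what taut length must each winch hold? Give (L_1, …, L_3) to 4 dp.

(7.3824, 8.6313, 10.7005)

L_1: Δ = A_1−P = (-6.5000, -3.5000) → ‖Δ‖ = √54.5000 = 7.3824
L_2: Δ = A_2−P = (1.5000, -8.5000) → ‖Δ‖ = √74.5000 = 8.6313
L_3: Δ = A_3−P = (-6.5000, -8.5000) → ‖Δ‖ = √114.5000 = 10.7005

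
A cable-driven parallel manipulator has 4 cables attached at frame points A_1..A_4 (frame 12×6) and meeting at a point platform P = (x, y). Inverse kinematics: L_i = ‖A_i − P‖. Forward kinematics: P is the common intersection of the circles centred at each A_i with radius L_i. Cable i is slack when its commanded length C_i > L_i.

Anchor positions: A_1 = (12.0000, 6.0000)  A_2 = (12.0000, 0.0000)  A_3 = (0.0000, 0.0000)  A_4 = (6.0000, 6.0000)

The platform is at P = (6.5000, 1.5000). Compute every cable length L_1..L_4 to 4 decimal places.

L_1 = √((12.0000−6.5000)² + (6.0000−1.5000)²) = 7.1063
L_2 = √((12.0000−6.5000)² + (0.0000−1.5000)²) = 5.7009
L_3 = √((0.0000−6.5000)² + (0.0000−1.5000)²) = 6.6708
L_4 = √((6.0000−6.5000)² + (6.0000−1.5000)²) = 4.5277

(7.1063, 5.7009, 6.6708, 4.5277)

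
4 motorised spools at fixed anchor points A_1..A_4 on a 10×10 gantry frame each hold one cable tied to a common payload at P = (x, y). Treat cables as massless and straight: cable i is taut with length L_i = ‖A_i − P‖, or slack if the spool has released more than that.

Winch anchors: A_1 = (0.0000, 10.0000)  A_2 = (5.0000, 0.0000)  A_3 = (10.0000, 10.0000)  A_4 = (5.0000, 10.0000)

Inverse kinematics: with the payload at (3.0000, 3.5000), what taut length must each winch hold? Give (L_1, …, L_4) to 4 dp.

(7.1589, 4.0311, 9.5525, 6.8007)

cable 1: Δx=-3.0000, Δy=6.5000; L_1 = √(Δx²+Δy²) = 7.1589
cable 2: Δx=2.0000, Δy=-3.5000; L_2 = √(Δx²+Δy²) = 4.0311
cable 3: Δx=7.0000, Δy=6.5000; L_3 = √(Δx²+Δy²) = 9.5525
cable 4: Δx=2.0000, Δy=6.5000; L_4 = √(Δx²+Δy²) = 6.8007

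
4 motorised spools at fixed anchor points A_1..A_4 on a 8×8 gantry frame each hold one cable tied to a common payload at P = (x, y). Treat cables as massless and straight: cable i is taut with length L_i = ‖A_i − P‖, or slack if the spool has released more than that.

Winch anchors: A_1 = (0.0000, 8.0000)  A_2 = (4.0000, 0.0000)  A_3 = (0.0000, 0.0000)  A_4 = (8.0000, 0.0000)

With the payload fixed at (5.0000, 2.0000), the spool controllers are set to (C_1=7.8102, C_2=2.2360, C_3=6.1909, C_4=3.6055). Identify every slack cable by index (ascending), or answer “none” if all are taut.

cable 1: L_1 = ‖A_1−P‖ = 7.8102;  C_1 = 7.8102 → taut
cable 2: L_2 = ‖A_2−P‖ = 2.2361;  C_2 = 2.2360 → taut
cable 3: L_3 = ‖A_3−P‖ = 5.3852;  C_3 = 6.1909 → slack
cable 4: L_4 = ‖A_4−P‖ = 3.6056;  C_4 = 3.6055 → taut

3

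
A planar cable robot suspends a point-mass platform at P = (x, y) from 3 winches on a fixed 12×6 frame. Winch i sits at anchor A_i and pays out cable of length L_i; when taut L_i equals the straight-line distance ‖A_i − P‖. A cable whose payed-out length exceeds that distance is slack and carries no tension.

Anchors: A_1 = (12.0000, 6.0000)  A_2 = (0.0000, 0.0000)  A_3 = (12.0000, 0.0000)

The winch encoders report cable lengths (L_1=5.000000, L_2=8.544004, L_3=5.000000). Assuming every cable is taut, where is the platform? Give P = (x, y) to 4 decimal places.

circle eqns → linear via eq_j − eq_1; set c_j = A_j·A_j − L_j²
c_1 = 144.0000+36.0000−25.0000 = 155.0000
24.0000·x + 12.0000·y = c_1−c_2 = 228.0000
0.0000·x + 12.0000·y = c_1−c_3 = 36.0000
solve first two rows → x=8.0000, y=3.0000

(8.0000, 3.0000)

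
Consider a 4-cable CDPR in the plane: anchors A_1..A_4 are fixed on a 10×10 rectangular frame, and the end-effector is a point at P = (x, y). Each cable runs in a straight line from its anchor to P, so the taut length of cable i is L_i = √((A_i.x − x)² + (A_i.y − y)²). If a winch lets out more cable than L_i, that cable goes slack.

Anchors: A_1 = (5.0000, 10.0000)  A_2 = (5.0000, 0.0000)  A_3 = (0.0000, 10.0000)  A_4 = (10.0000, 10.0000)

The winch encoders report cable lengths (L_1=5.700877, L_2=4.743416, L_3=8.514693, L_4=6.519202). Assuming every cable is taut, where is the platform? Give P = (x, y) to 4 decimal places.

(6.5000, 4.5000)

expand ‖A_i−P‖²=L_i² and subtract eq 1 (k_i ≔ ‖A_i‖²−L_i²)
k_1 = 25.0000+100.0000−32.5000 = 92.5000
eq1−eq2 → [0.0000  20.0000]·P = 90.0000
eq1−eq3 → [10.0000  0.0000]·P = 65.0000
eq1−eq4 → [-10.0000  0.0000]·P = -65.0000
2×2 solve → P = (6.5000, 4.5000)
check cable 4: ‖A_4−P‖² = 42.5000 ≈ L_4² = 42.5000 ✓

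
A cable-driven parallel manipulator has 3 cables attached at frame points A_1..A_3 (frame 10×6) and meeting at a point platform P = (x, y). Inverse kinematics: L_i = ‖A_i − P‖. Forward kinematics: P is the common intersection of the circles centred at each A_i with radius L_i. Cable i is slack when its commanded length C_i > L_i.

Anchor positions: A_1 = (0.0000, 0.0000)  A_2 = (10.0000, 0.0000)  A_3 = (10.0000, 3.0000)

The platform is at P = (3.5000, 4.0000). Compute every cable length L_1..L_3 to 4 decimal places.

L_1: Δ = A_1−P = (-3.5000, -4.0000) → ‖Δ‖ = √28.2500 = 5.3151
L_2: Δ = A_2−P = (6.5000, -4.0000) → ‖Δ‖ = √58.2500 = 7.6322
L_3: Δ = A_3−P = (6.5000, -1.0000) → ‖Δ‖ = √43.2500 = 6.5765

(5.3151, 7.6322, 6.5765)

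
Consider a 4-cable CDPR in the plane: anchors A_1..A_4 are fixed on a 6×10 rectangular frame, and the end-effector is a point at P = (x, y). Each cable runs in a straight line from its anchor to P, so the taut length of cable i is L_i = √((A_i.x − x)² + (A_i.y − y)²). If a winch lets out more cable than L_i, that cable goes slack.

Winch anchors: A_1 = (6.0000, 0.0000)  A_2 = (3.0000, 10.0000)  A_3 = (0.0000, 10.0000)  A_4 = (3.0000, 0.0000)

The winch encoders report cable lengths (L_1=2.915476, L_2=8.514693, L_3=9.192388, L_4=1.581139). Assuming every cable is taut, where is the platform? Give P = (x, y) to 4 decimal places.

(3.5000, 1.5000)

each cable: (A_i−P)·(A_i−P) = L_i²; let k_i = ‖A_i‖²−L_i²
k_1 = 36.0000+0.0000−8.5000 = 27.5000
row 1: 6.0000x − 20.0000y = -9.0000  (k_2=36.5000)
row 2: 12.0000x − 20.0000y = 12.0000  (k_3=15.5000)
row 3: 6.0000x + 0.0000y = 21.0000  (k_4=6.5000)
Cramer on rows 1–2 → x = 3.5000, y = 1.5000
check cable 4: ‖A_4−P‖² = 2.5000 ≈ L_4² = 2.5000 ✓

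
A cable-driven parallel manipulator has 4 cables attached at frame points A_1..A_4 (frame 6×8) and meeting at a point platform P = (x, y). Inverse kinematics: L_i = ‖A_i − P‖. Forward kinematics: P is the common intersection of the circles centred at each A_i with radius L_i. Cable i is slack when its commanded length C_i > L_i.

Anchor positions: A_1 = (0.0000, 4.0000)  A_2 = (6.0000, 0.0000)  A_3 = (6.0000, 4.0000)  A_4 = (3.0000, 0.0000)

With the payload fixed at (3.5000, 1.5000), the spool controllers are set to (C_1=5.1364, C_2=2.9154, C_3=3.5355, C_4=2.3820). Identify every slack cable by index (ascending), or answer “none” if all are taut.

cable 1: √((-3.5000)²+(2.5000)²)=4.3012, C_1=5.1364: slack
cable 2: √((2.5000)²+(-1.5000)²)=2.9155, C_2=2.9154: taut
cable 3: √((2.5000)²+(2.5000)²)=3.5355, C_3=3.5355: taut
cable 4: √((-0.5000)²+(-1.5000)²)=1.5811, C_4=2.3820: slack

1, 4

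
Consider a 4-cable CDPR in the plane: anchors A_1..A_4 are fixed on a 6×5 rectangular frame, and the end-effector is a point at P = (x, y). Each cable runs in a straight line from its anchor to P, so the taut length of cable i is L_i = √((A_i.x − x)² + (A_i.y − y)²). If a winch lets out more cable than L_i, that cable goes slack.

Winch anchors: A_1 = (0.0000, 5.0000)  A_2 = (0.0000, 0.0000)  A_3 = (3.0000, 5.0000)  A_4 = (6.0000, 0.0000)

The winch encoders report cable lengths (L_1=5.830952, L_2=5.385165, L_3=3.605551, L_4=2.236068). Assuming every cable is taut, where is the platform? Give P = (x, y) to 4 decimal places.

each cable: (A_i−P)·(A_i−P) = L_i²; let k_i = ‖A_i‖²−L_i²
k_1 = 0.0000+25.0000−34.0000 = -9.0000
row 1: 0.0000x + 10.0000y = 20.0000  (k_2=-29.0000)
row 2: -6.0000x + 0.0000y = -30.0000  (k_3=21.0000)
row 3: -12.0000x + 10.0000y = -40.0000  (k_4=31.0000)
Cramer on rows 1–2 → x = 5.0000, y = 2.0000
check cable 4: ‖A_4−P‖² = 5.0000 ≈ L_4² = 5.0000 ✓

(5.0000, 2.0000)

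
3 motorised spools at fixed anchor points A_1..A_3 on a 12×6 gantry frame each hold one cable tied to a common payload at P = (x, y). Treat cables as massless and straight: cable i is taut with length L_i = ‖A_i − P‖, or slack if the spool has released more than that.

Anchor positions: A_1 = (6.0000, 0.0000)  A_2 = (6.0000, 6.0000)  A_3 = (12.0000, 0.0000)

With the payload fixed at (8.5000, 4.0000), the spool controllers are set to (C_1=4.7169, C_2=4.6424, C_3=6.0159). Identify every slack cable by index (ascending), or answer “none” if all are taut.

2, 3

cable 1: L_1 = ‖A_1−P‖ = 4.7170;  C_1 = 4.7169 → taut
cable 2: L_2 = ‖A_2−P‖ = 3.2016;  C_2 = 4.6424 → slack
cable 3: L_3 = ‖A_3−P‖ = 5.3151;  C_3 = 6.0159 → slack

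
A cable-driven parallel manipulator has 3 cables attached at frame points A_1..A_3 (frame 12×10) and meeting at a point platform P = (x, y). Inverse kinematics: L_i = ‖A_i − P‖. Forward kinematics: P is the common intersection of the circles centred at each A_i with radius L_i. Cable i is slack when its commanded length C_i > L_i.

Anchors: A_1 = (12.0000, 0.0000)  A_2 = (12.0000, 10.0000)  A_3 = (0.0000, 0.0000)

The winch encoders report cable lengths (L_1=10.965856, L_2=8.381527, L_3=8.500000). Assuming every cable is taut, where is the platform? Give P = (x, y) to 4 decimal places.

(4.0000, 7.5000)

circle eqns → linear via eq_j − eq_1; set q_j = A_j·A_j − L_j²
q_1 = 144.0000+0.0000−120.2500 = 23.7500
0.0000·x − 20.0000·y = q_1−q_2 = -150.0000
24.0000·x + 0.0000·y = q_1−q_3 = 96.0000
solve first two rows → x=4.0000, y=7.5000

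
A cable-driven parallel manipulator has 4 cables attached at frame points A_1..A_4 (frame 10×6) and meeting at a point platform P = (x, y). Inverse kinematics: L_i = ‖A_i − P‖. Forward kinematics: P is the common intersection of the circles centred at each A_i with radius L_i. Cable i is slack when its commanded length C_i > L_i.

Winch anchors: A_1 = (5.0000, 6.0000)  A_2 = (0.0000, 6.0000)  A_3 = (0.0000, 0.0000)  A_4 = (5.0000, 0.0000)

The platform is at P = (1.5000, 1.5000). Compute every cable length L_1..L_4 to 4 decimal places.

(5.7009, 4.7434, 2.1213, 3.8079)

cable 1: Δx=3.5000, Δy=4.5000; L_1 = √(Δx²+Δy²) = 5.7009
cable 2: Δx=-1.5000, Δy=4.5000; L_2 = √(Δx²+Δy²) = 4.7434
cable 3: Δx=-1.5000, Δy=-1.5000; L_3 = √(Δx²+Δy²) = 2.1213
cable 4: Δx=3.5000, Δy=-1.5000; L_4 = √(Δx²+Δy²) = 3.8079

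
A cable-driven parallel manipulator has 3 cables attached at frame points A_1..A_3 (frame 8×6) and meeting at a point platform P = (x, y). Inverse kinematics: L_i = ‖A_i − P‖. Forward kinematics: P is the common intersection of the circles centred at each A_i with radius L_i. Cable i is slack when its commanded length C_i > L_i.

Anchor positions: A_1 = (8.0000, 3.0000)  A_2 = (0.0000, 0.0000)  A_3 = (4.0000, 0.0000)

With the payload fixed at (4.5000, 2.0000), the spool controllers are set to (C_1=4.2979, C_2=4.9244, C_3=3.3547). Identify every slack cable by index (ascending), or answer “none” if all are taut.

i=1: geometric 3.6401 vs commanded 4.2979 ⇒ slack
i=2: geometric 4.9244 vs commanded 4.9244 ⇒ taut
i=3: geometric 2.0616 vs commanded 3.3547 ⇒ slack

1, 3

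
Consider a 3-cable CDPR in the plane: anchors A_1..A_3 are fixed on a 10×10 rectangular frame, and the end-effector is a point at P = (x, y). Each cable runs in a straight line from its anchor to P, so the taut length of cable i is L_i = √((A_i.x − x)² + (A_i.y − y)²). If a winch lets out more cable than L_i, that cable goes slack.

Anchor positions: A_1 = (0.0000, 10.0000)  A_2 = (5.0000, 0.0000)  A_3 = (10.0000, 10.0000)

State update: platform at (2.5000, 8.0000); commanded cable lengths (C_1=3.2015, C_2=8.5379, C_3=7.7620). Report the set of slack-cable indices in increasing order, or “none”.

cable 1: √((-2.5000)²+(2.0000)²)=3.2016, C_1=3.2015: taut
cable 2: √((2.5000)²+(-8.0000)²)=8.3815, C_2=8.5379: slack
cable 3: √((7.5000)²+(2.0000)²)=7.7621, C_3=7.7620: taut

2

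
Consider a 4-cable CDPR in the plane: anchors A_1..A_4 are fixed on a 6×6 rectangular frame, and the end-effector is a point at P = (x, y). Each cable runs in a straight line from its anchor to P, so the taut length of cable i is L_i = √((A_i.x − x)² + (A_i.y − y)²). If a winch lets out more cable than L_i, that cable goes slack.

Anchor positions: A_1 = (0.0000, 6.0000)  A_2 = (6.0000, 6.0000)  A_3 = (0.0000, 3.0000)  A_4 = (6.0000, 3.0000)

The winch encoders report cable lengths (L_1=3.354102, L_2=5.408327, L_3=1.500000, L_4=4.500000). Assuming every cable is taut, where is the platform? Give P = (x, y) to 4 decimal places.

circle eqns → linear via eq_j − eq_1; set k_j = A_j·A_j − L_j²
k_1 = 0.0000+36.0000−11.2500 = 24.7500
-12.0000·x + 0.0000·y = k_1−k_2 = -18.0000
0.0000·x + 6.0000·y = k_1−k_3 = 18.0000
-12.0000·x + 6.0000·y = k_1−k_4 = 0.0000
solve first two rows → x=1.5000, y=3.0000
check cable 4: ‖A_4−P‖² = 20.2500 ≈ L_4² = 20.2500 ✓

(1.5000, 3.0000)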